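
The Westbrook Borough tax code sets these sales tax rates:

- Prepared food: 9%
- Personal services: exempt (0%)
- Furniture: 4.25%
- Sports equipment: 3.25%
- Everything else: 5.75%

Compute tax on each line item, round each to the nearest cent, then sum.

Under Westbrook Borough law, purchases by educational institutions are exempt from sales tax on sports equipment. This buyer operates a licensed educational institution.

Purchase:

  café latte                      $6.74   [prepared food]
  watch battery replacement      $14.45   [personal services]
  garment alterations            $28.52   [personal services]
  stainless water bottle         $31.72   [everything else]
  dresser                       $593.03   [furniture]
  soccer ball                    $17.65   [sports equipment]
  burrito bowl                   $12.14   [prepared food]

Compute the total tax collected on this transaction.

Café latte $6.74: prepared food → 9% → $0.61
Watch battery replacement $14.45: personal services → 0% → $0.00
Garment alterations $28.52: personal services → 0% → $0.00
Stainless water bottle $31.72: everything else → 5.75% → $1.82
Dresser $593.03: furniture → 4.25% → $25.20
Soccer ball $17.65: sports equipment, buyer-exempt → 0% → $0.00
Burrito bowl $12.14: prepared food → 9% → $1.09
Total tax = $0.61 + $1.82 + $25.20 + $1.09 = $28.72

$28.72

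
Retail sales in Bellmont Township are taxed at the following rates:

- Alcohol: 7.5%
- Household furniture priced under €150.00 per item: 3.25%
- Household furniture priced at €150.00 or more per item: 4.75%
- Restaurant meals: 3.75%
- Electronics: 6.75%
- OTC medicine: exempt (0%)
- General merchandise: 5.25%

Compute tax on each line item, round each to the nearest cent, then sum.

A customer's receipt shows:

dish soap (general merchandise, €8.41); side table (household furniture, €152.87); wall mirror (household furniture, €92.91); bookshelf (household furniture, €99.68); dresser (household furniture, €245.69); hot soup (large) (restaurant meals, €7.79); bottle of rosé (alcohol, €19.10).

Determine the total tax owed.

Dish soap €8.41: general merchandise → 5.25% → €0.44
Side table €152.87: household furniture, €150.00 or more → 4.75% → €7.26
Wall mirror €92.91: household furniture, under €150.00 → 3.25% → €3.02
Bookshelf €99.68: household furniture, under €150.00 → 3.25% → €3.24
Dresser €245.69: household furniture, €150.00 or more → 4.75% → €11.67
Hot soup (large) €7.79: restaurant meals → 3.75% → €0.29
Bottle of rosé €19.10: alcohol → 7.5% → €1.43
Total tax = €0.44 + €7.26 + €3.02 + €3.24 + €11.67 + €0.29 + €1.43 = €27.35

€27.35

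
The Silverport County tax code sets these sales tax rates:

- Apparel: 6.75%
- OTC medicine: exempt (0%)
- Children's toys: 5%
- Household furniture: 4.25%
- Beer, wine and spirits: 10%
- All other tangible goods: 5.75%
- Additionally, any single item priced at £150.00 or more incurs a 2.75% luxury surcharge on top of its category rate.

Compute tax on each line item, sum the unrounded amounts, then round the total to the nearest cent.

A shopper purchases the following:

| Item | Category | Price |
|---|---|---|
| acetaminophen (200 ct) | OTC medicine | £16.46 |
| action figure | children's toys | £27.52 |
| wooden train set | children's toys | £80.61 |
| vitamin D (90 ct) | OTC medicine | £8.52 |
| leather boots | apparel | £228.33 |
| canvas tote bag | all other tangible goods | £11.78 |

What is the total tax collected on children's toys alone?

Action figure £27.52: children's toys → 5% → £1.376
Wooden train set £80.61: children's toys → 5% → £4.0305
Tax on children's toys: unrounded sum = £5.4065 → £5.41

£5.41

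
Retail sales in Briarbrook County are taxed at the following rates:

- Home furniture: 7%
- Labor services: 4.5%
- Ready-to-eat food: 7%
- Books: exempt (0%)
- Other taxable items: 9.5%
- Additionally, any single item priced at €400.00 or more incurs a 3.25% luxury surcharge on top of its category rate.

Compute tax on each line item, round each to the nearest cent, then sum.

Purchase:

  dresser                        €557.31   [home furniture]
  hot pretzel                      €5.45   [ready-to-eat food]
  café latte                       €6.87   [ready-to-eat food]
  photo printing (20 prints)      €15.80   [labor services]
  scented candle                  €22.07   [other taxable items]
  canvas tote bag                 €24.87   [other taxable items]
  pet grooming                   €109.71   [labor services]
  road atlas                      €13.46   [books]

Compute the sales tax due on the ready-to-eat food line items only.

Hot pretzel €5.45: ready-to-eat food → 7% → €0.38
Café latte €6.87: ready-to-eat food → 7% → €0.48
Tax on ready-to-eat food = €0.38 + €0.48 = €0.86

€0.86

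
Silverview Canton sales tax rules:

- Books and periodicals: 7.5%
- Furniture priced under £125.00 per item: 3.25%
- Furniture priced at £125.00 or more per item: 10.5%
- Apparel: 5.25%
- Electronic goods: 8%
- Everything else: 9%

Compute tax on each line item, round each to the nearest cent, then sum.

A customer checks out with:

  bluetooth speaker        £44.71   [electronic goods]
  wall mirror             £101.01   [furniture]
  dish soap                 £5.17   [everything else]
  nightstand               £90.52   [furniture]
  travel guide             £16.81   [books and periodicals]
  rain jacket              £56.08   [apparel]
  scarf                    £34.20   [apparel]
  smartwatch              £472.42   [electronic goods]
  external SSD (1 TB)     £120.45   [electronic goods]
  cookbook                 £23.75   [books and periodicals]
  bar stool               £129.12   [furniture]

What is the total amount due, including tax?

£1173.28

Bluetooth speaker £44.71: electronic goods → 8% → £3.58
Wall mirror £101.01: furniture, under £125.00 → 3.25% → £3.28
Dish soap £5.17: everything else → 9% → £0.47
Nightstand £90.52: furniture, under £125.00 → 3.25% → £2.94
Travel guide £16.81: books and periodicals → 7.5% → £1.26
Rain jacket £56.08: apparel → 5.25% → £2.94
Scarf £34.20: apparel → 5.25% → £1.80
Smartwatch £472.42: electronic goods → 8% → £37.79
External SSD (1 TB) £120.45: electronic goods → 8% → £9.64
Cookbook £23.75: books and periodicals → 7.5% → £1.78
Bar stool £129.12: furniture, £125.00 or more → 10.5% → £13.56
Subtotal = £1094.24; tax = £79.04; total due = £1173.28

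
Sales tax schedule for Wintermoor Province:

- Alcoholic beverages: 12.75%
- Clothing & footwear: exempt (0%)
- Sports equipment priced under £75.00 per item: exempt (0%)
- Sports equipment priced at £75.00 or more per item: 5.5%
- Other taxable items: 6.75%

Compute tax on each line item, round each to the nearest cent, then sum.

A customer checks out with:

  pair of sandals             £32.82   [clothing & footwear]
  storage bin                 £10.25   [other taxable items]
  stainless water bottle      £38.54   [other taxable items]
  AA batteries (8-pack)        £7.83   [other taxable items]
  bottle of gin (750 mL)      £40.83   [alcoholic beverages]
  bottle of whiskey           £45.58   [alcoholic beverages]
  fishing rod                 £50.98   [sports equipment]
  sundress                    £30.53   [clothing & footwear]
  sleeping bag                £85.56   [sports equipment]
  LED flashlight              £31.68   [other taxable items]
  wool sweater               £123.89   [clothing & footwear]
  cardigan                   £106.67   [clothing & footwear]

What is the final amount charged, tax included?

£626.85

Pair of sandals £32.82: clothing & footwear → 0% → £0.00
Storage bin £10.25: other taxable items → 6.75% → £0.69
Stainless water bottle £38.54: other taxable items → 6.75% → £2.60
AA batteries (8-pack) £7.83: other taxable items → 6.75% → £0.53
Bottle of gin (750 mL) £40.83: alcoholic beverages → 12.75% → £5.21
Bottle of whiskey £45.58: alcoholic beverages → 12.75% → £5.81
Fishing rod £50.98: sports equipment, under £75.00 → 0% → £0.00
Sundress £30.53: clothing & footwear → 0% → £0.00
Sleeping bag £85.56: sports equipment, £75.00 or more → 5.5% → £4.71
LED flashlight £31.68: other taxable items → 6.75% → £2.14
Wool sweater £123.89: clothing & footwear → 0% → £0.00
Cardigan £106.67: clothing & footwear → 0% → £0.00
Subtotal = £605.16; tax = £21.69; total due = £626.85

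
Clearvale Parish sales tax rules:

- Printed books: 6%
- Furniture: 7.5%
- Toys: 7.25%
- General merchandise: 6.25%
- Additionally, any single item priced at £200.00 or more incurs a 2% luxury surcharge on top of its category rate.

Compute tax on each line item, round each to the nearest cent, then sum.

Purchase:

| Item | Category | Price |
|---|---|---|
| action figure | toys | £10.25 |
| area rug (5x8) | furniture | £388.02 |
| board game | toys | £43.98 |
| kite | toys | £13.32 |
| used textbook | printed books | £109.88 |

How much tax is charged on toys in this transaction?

£4.90

Action figure £10.25: toys → 7.25% → £0.74
Board game £43.98: toys → 7.25% → £3.19
Kite £13.32: toys → 7.25% → £0.97
Tax on toys = £0.74 + £3.19 + £0.97 = £4.90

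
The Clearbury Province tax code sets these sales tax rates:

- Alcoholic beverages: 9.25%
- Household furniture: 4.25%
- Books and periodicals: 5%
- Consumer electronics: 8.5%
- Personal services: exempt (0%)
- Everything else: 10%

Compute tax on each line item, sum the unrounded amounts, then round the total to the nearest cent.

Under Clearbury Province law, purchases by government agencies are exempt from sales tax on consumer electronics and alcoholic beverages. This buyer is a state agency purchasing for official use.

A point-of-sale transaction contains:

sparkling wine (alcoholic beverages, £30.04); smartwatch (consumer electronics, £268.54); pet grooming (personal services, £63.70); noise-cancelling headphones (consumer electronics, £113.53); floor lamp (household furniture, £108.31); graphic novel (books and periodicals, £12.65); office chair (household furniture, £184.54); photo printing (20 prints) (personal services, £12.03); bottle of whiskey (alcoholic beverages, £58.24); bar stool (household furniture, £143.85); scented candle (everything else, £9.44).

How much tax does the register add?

Sparkling wine £30.04: alcoholic beverages, buyer-exempt → 0% → £0.00
Smartwatch £268.54: consumer electronics, buyer-exempt → 0% → £0.00
Pet grooming £63.70: personal services → 0% → £0.00
Noise-cancelling headphones £113.53: consumer electronics, buyer-exempt → 0% → £0.00
Floor lamp £108.31: household furniture → 4.25% → £4.603175
Graphic novel £12.65: books and periodicals → 5% → £0.6325
Office chair £184.54: household furniture → 4.25% → £7.84295
Photo printing (20 prints) £12.03: personal services → 0% → £0.00
Bottle of whiskey £58.24: alcoholic beverages, buyer-exempt → 0% → £0.00
Bar stool £143.85: household furniture → 4.25% → £6.113625
Scented candle £9.44: everything else → 10% → £0.944
Unrounded tax sum = £20.13625 → £20.14

£20.14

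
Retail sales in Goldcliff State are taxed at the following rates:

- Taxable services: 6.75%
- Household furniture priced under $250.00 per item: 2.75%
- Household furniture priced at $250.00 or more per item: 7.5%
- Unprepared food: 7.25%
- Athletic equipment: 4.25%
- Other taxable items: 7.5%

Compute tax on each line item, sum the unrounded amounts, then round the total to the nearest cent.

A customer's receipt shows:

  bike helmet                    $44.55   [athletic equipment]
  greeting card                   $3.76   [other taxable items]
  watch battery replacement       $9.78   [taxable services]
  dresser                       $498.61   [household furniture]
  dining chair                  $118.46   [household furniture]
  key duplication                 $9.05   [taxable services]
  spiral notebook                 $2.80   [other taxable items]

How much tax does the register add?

Bike helmet $44.55: athletic equipment → 4.25% → $1.893375
Greeting card $3.76: other taxable items → 7.5% → $0.282
Watch battery replacement $9.78: taxable services → 6.75% → $0.66015
Dresser $498.61: household furniture, $250.00 or more → 7.5% → $37.39575
Dining chair $118.46: household furniture, under $250.00 → 2.75% → $3.25765
Key duplication $9.05: taxable services → 6.75% → $0.610875
Spiral notebook $2.80: other taxable items → 7.5% → $0.21
Unrounded tax sum = $44.3098 → $44.31

$44.31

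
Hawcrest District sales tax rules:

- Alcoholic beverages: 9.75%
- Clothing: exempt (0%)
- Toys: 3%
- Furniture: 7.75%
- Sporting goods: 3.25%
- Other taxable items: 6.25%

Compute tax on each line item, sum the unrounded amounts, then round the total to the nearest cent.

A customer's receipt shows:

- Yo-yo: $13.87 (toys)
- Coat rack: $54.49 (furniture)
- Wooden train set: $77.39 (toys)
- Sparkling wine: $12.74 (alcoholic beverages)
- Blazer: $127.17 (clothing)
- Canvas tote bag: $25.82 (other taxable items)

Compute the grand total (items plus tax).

$321.30

Yo-yo $13.87: toys → 3% → $0.4161
Coat rack $54.49: furniture → 7.75% → $4.222975
Wooden train set $77.39: toys → 3% → $2.3217
Sparkling wine $12.74: alcoholic beverages → 9.75% → $1.24215
Blazer $127.17: clothing → 0% → $0.00
Canvas tote bag $25.82: other taxable items → 6.25% → $1.61375
Subtotal = $311.48; unrounded tax = $9.816675 → $9.82; total due = $321.30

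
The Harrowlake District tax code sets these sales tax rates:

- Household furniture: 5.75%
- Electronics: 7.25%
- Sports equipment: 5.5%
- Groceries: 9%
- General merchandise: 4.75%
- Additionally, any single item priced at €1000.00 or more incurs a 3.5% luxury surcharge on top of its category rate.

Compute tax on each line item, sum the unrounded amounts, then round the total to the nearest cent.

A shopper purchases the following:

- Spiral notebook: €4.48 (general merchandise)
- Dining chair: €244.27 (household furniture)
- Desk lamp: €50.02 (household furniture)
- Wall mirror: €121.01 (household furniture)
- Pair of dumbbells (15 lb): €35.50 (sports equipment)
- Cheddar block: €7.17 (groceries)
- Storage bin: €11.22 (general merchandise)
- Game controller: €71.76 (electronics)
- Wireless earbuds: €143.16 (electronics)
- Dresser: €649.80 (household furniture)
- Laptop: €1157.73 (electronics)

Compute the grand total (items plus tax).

Spiral notebook €4.48: general merchandise → 4.75% → €0.2128
Dining chair €244.27: household furniture → 5.75% → €14.045525
Desk lamp €50.02: household furniture → 5.75% → €2.87615
Wall mirror €121.01: household furniture → 5.75% → €6.958075
Pair of dumbbells (15 lb) €35.50: sports equipment → 5.5% → €1.9525
Cheddar block €7.17: groceries → 9% → €0.6453
Storage bin €11.22: general merchandise → 4.75% → €0.53295
Game controller €71.76: electronics → 7.25% → €5.2026
Wireless earbuds €143.16: electronics → 7.25% → €10.3791
Dresser €649.80: household furniture → 5.75% → €37.3635
Laptop €1157.73: electronics → 7.25% + 3.5% surcharge = 10.75% → €124.455975
Subtotal = €2496.12; unrounded tax = €204.624475 → €204.62; total due = €2700.74

€2700.74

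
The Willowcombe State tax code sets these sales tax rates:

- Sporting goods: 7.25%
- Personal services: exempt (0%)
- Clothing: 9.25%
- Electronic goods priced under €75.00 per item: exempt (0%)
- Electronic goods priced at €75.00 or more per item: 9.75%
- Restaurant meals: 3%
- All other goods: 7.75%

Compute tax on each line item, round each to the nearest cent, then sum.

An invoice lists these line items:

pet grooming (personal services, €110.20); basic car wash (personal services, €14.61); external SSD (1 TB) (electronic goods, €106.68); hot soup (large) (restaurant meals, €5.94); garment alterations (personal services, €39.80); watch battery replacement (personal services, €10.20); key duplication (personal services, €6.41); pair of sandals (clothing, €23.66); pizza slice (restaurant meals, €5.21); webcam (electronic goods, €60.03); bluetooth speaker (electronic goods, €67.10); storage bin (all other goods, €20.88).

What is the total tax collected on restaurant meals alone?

€0.34

Hot soup (large) €5.94: restaurant meals → 3% → €0.18
Pizza slice €5.21: restaurant meals → 3% → €0.16
Tax on restaurant meals = €0.18 + €0.16 = €0.34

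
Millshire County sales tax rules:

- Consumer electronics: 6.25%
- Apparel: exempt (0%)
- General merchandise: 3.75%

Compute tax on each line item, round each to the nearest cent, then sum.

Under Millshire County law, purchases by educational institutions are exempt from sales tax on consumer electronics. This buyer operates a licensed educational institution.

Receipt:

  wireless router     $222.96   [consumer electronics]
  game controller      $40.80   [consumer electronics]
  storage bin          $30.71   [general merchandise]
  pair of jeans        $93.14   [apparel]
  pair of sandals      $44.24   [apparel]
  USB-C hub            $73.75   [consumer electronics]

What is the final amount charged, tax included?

$506.75

Wireless router $222.96: consumer electronics, buyer-exempt → 0% → $0.00
Game controller $40.80: consumer electronics, buyer-exempt → 0% → $0.00
Storage bin $30.71: general merchandise → 3.75% → $1.15
Pair of jeans $93.14: apparel → 0% → $0.00
Pair of sandals $44.24: apparel → 0% → $0.00
USB-C hub $73.75: consumer electronics, buyer-exempt → 0% → $0.00
Subtotal = $505.60; tax = $1.15; total due = $506.75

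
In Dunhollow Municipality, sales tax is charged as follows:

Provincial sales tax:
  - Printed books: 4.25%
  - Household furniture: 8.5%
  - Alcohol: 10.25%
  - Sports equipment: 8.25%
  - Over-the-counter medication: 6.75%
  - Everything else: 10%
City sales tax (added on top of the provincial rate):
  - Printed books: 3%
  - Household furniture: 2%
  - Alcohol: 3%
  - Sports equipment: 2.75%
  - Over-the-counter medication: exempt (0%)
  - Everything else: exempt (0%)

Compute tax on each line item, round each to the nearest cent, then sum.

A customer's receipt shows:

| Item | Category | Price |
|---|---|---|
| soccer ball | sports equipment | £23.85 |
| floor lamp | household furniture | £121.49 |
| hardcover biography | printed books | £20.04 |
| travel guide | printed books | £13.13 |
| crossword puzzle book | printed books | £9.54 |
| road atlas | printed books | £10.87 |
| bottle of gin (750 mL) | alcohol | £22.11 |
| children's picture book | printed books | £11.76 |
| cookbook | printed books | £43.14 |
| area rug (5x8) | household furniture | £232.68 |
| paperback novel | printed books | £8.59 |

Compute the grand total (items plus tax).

£568.42

Soccer ball £23.85: sports equipment → 8.25% + 2.75% city = 11% → £2.62
Floor lamp £121.49: household furniture → 8.5% + 2% city = 10.5% → £12.76
Hardcover biography £20.04: printed books → 4.25% + 3% city = 7.25% → £1.45
Travel guide £13.13: printed books → 4.25% + 3% city = 7.25% → £0.95
Crossword puzzle book £9.54: printed books → 4.25% + 3% city = 7.25% → £0.69
Road atlas £10.87: printed books → 4.25% + 3% city = 7.25% → £0.79
Bottle of gin (750 mL) £22.11: alcohol → 10.25% + 3% city = 13.25% → £2.93
Children's picture book £11.76: printed books → 4.25% + 3% city = 7.25% → £0.85
Cookbook £43.14: printed books → 4.25% + 3% city = 7.25% → £3.13
Area rug (5x8) £232.68: household furniture → 8.5% + 2% city = 10.5% → £24.43
Paperback novel £8.59: printed books → 4.25% + 3% city = 7.25% → £0.62
Subtotal = £517.20; tax = £51.22; total due = £568.42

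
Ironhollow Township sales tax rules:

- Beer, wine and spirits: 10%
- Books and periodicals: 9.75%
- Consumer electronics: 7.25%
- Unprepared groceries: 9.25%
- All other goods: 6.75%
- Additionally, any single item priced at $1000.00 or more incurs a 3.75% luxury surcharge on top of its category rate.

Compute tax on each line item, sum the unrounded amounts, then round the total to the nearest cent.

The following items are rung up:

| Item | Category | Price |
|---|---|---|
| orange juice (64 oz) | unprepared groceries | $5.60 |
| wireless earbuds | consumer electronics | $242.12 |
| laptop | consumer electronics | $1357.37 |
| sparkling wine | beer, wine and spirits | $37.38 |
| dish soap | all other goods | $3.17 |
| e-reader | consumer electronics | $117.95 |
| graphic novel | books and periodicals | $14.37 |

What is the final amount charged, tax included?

Orange juice (64 oz) $5.60: unprepared groceries → 9.25% → $0.518
Wireless earbuds $242.12: consumer electronics → 7.25% → $17.5537
Laptop $1357.37: consumer electronics → 7.25% + 3.75% surcharge = 11% → $149.3107
Sparkling wine $37.38: beer, wine and spirits → 10% → $3.738
Dish soap $3.17: all other goods → 6.75% → $0.213975
E-reader $117.95: consumer electronics → 7.25% → $8.551375
Graphic novel $14.37: books and periodicals → 9.75% → $1.401075
Subtotal = $1777.96; unrounded tax = $181.286825 → $181.29; total due = $1959.25

$1959.25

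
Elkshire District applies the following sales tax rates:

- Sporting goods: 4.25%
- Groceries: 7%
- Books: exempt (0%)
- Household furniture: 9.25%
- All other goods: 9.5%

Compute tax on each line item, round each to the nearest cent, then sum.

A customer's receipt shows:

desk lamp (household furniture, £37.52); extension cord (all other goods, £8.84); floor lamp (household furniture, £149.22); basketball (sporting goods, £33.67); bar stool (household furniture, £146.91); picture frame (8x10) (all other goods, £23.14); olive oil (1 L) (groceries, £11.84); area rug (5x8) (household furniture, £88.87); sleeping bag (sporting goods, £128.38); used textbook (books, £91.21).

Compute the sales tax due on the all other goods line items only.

£3.04

Extension cord £8.84: all other goods → 9.5% → £0.84
Picture frame (8x10) £23.14: all other goods → 9.5% → £2.20
Tax on all other goods = £0.84 + £2.20 = £3.04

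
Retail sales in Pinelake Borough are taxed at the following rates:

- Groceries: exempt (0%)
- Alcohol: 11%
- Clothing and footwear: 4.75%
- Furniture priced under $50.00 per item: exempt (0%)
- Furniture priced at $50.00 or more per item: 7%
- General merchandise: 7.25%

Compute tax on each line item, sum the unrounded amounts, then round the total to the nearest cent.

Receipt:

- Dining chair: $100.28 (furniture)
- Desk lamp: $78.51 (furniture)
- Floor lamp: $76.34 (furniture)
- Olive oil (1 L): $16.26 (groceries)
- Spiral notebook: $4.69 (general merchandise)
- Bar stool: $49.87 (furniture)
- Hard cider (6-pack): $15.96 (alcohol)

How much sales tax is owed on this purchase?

$19.95

Dining chair $100.28: furniture, $50.00 or more → 7% → $7.0196
Desk lamp $78.51: furniture, $50.00 or more → 7% → $5.4957
Floor lamp $76.34: furniture, $50.00 or more → 7% → $5.3438
Olive oil (1 L) $16.26: groceries → 0% → $0.00
Spiral notebook $4.69: general merchandise → 7.25% → $0.340025
Bar stool $49.87: furniture, under $50.00 → 0% → $0.00
Hard cider (6-pack) $15.96: alcohol → 11% → $1.7556
Unrounded tax sum = $19.954725 → $19.95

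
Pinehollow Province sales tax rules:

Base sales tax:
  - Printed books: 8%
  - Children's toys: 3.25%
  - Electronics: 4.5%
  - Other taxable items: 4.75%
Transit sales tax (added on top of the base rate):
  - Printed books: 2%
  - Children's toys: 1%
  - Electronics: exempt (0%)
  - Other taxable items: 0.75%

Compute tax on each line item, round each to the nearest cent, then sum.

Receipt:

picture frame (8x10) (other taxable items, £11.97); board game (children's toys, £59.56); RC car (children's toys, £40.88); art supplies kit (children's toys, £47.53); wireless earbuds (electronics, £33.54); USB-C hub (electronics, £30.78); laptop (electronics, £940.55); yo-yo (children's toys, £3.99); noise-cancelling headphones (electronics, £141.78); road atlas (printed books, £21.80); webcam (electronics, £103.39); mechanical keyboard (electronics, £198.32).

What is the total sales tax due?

Picture frame (8x10) £11.97: other taxable items → 4.75% + 0.75% transit = 5.5% → £0.66
Board game £59.56: children's toys → 3.25% + 1% transit = 4.25% → £2.53
RC car £40.88: children's toys → 3.25% + 1% transit = 4.25% → £1.74
Art supplies kit £47.53: children's toys → 3.25% + 1% transit = 4.25% → £2.02
Wireless earbuds £33.54: electronics → 4.5% + 0% transit = 4.5% → £1.51
USB-C hub £30.78: electronics → 4.5% + 0% transit = 4.5% → £1.39
Laptop £940.55: electronics → 4.5% + 0% transit = 4.5% → £42.32
Yo-yo £3.99: children's toys → 3.25% + 1% transit = 4.25% → £0.17
Noise-cancelling headphones £141.78: electronics → 4.5% + 0% transit = 4.5% → £6.38
Road atlas £21.80: printed books → 8% + 2% transit = 10% → £2.18
Webcam £103.39: electronics → 4.5% + 0% transit = 4.5% → £4.65
Mechanical keyboard £198.32: electronics → 4.5% + 0% transit = 4.5% → £8.92
Total tax = £0.66 + £2.53 + £1.74 + £2.02 + £1.51 + £1.39 + £42.32 + £0.17 + £6.38 + £2.18 + £4.65 + £8.92 = £74.47

£74.47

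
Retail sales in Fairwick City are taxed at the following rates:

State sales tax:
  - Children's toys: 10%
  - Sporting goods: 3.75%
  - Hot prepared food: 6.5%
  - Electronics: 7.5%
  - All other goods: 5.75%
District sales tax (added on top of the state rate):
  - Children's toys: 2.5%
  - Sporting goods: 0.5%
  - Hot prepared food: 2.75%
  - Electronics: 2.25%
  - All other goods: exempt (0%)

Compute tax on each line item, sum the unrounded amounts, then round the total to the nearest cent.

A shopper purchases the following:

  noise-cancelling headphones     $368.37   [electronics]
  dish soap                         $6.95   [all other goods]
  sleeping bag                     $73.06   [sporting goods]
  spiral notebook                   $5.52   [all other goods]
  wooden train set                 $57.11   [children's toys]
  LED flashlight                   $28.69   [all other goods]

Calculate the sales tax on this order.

Noise-cancelling headphones $368.37: electronics → 7.5% + 2.25% district = 9.75% → $35.916075
Dish soap $6.95: all other goods → 5.75% + 0% district = 5.75% → $0.399625
Sleeping bag $73.06: sporting goods → 3.75% + 0.5% district = 4.25% → $3.10505
Spiral notebook $5.52: all other goods → 5.75% + 0% district = 5.75% → $0.3174
Wooden train set $57.11: children's toys → 10% + 2.5% district = 12.5% → $7.13875
LED flashlight $28.69: all other goods → 5.75% + 0% district = 5.75% → $1.649675
Unrounded tax sum = $48.526575 → $48.53

$48.53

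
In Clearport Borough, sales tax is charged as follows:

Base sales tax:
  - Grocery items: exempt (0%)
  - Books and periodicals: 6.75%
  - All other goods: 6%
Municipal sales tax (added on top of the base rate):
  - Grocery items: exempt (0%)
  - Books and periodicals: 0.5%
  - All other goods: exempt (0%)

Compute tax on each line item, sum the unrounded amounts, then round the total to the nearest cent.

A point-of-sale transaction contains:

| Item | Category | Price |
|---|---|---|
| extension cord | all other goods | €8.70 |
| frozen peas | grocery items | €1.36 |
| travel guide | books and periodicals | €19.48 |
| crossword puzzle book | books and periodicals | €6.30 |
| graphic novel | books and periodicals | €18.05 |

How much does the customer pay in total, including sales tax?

Extension cord €8.70: all other goods → 6% + 0% municipal = 6% → €0.522
Frozen peas €1.36: grocery items → 0% + 0% municipal = 0% → €0.00
Travel guide €19.48: books and periodicals → 6.75% + 0.5% municipal = 7.25% → €1.4123
Crossword puzzle book €6.30: books and periodicals → 6.75% + 0.5% municipal = 7.25% → €0.45675
Graphic novel €18.05: books and periodicals → 6.75% + 0.5% municipal = 7.25% → €1.308625
Subtotal = €53.89; unrounded tax = €3.699675 → €3.70; total due = €57.59

€57.59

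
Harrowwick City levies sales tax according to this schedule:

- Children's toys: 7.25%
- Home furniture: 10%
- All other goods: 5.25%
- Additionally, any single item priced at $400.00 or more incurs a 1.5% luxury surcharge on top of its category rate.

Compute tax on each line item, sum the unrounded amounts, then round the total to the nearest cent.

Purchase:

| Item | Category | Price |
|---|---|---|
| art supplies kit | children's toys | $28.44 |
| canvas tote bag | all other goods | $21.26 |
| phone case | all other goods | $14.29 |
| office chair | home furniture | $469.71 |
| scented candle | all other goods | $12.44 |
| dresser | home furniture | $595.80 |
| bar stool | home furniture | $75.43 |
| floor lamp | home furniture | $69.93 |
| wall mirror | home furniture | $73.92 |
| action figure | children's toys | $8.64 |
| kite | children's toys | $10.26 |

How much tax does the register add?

Art supplies kit $28.44: children's toys → 7.25% → $2.0619
Canvas tote bag $21.26: all other goods → 5.25% → $1.11615
Phone case $14.29: all other goods → 5.25% → $0.750225
Office chair $469.71: home furniture → 10% + 1.5% surcharge = 11.5% → $54.01665
Scented candle $12.44: all other goods → 5.25% → $0.6531
Dresser $595.80: home furniture → 10% + 1.5% surcharge = 11.5% → $68.517
Bar stool $75.43: home furniture → 10% → $7.543
Floor lamp $69.93: home furniture → 10% → $6.993
Wall mirror $73.92: home furniture → 10% → $7.392
Action figure $8.64: children's toys → 7.25% → $0.6264
Kite $10.26: children's toys → 7.25% → $0.74385
Unrounded tax sum = $150.413275 → $150.41

$150.41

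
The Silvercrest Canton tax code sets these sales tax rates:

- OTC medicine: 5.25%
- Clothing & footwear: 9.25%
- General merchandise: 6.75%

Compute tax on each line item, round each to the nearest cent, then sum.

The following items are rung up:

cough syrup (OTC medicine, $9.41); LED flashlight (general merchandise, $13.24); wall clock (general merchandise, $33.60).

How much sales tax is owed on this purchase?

Cough syrup $9.41: OTC medicine → 5.25% → $0.49
LED flashlight $13.24: general merchandise → 6.75% → $0.89
Wall clock $33.60: general merchandise → 6.75% → $2.27
Total tax = $0.49 + $0.89 + $2.27 = $3.65

$3.65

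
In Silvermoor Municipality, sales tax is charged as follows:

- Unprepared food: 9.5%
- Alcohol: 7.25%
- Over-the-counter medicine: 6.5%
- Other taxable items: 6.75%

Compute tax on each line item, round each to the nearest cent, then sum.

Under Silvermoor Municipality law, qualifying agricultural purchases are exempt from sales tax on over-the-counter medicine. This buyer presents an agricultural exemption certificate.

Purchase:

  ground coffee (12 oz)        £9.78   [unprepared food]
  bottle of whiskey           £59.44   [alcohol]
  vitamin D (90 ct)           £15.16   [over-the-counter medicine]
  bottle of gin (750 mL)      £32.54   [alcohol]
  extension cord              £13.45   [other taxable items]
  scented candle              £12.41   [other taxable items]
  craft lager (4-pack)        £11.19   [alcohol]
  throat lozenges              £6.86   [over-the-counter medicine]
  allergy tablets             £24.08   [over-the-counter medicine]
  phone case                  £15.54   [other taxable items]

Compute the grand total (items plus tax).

£211.66

Ground coffee (12 oz) £9.78: unprepared food → 9.5% → £0.93
Bottle of whiskey £59.44: alcohol → 7.25% → £4.31
Vitamin D (90 ct) £15.16: over-the-counter medicine, buyer-exempt → 0% → £0.00
Bottle of gin (750 mL) £32.54: alcohol → 7.25% → £2.36
Extension cord £13.45: other taxable items → 6.75% → £0.91
Scented candle £12.41: other taxable items → 6.75% → £0.84
Craft lager (4-pack) £11.19: alcohol → 7.25% → £0.81
Throat lozenges £6.86: over-the-counter medicine, buyer-exempt → 0% → £0.00
Allergy tablets £24.08: over-the-counter medicine, buyer-exempt → 0% → £0.00
Phone case £15.54: other taxable items → 6.75% → £1.05
Subtotal = £200.45; tax = £11.21; total due = £211.66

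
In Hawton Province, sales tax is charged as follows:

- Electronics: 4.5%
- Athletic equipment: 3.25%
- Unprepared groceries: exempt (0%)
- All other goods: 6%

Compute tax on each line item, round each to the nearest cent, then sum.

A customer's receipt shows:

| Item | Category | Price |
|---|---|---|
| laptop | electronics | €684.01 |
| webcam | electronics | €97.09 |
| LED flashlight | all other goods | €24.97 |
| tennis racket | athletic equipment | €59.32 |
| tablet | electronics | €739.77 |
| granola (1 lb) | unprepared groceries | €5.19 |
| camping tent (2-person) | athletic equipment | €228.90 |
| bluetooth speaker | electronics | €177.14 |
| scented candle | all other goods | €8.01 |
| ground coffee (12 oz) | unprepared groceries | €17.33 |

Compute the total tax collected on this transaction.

Laptop €684.01: electronics → 4.5% → €30.78
Webcam €97.09: electronics → 4.5% → €4.37
LED flashlight €24.97: all other goods → 6% → €1.50
Tennis racket €59.32: athletic equipment → 3.25% → €1.93
Tablet €739.77: electronics → 4.5% → €33.29
Granola (1 lb) €5.19: unprepared groceries → 0% → €0.00
Camping tent (2-person) €228.90: athletic equipment → 3.25% → €7.44
Bluetooth speaker €177.14: electronics → 4.5% → €7.97
Scented candle €8.01: all other goods → 6% → €0.48
Ground coffee (12 oz) €17.33: unprepared groceries → 0% → €0.00
Total tax = €30.78 + €4.37 + €1.50 + €1.93 + €33.29 + €7.44 + €7.97 + €0.48 = €87.76

€87.76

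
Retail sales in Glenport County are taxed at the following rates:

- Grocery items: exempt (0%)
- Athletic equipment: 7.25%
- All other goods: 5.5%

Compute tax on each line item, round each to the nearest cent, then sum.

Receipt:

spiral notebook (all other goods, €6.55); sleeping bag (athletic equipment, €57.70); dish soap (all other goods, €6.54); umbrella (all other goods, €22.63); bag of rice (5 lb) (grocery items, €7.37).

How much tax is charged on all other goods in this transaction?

€1.96

Spiral notebook €6.55: all other goods → 5.5% → €0.36
Dish soap €6.54: all other goods → 5.5% → €0.36
Umbrella €22.63: all other goods → 5.5% → €1.24
Tax on all other goods = €0.36 + €0.36 + €1.24 = €1.96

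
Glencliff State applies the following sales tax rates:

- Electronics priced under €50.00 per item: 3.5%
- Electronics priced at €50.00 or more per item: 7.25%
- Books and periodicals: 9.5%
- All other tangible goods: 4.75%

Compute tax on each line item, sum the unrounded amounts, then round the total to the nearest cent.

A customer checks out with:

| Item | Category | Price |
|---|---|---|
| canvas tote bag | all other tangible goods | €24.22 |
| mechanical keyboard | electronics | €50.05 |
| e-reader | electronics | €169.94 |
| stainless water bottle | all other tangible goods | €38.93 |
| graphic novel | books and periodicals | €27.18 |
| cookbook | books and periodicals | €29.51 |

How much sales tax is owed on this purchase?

€24.33

Canvas tote bag €24.22: all other tangible goods → 4.75% → €1.15045
Mechanical keyboard €50.05: electronics, €50.00 or more → 7.25% → €3.628625
E-reader €169.94: electronics, €50.00 or more → 7.25% → €12.32065
Stainless water bottle €38.93: all other tangible goods → 4.75% → €1.849175
Graphic novel €27.18: books and periodicals → 9.5% → €2.5821
Cookbook €29.51: books and periodicals → 9.5% → €2.80345
Unrounded tax sum = €24.33445 → €24.33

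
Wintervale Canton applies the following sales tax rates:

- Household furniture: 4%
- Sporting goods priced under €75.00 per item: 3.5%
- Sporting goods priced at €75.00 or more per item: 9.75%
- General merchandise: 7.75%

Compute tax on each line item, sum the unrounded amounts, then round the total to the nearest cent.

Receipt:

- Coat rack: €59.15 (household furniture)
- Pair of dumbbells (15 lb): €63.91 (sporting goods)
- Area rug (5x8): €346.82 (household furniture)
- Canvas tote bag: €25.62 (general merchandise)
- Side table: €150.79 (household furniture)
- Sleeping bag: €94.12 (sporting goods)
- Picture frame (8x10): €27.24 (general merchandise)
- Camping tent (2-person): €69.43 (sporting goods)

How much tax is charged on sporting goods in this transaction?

€13.84

Pair of dumbbells (15 lb) €63.91: sporting goods, under €75.00 → 3.5% → €2.23685
Sleeping bag €94.12: sporting goods, €75.00 or more → 9.75% → €9.1767
Camping tent (2-person) €69.43: sporting goods, under €75.00 → 3.5% → €2.43005
Tax on sporting goods: unrounded sum = €13.8436 → €13.84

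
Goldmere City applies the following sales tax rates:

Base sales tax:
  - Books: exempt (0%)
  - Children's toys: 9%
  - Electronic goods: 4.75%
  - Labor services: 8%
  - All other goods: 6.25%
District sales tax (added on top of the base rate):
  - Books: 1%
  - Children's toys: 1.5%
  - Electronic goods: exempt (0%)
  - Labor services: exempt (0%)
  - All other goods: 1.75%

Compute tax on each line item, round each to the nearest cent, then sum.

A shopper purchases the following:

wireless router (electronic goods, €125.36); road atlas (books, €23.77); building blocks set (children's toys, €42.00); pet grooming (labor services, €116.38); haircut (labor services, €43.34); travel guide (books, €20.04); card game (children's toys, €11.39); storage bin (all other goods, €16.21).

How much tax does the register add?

€26.08

Wireless router €125.36: electronic goods → 4.75% + 0% district = 4.75% → €5.95
Road atlas €23.77: books → 0% + 1% district = 1% → €0.24
Building blocks set €42.00: children's toys → 9% + 1.5% district = 10.5% → €4.41
Pet grooming €116.38: labor services → 8% + 0% district = 8% → €9.31
Haircut €43.34: labor services → 8% + 0% district = 8% → €3.47
Travel guide €20.04: books → 0% + 1% district = 1% → €0.20
Card game €11.39: children's toys → 9% + 1.5% district = 10.5% → €1.20
Storage bin €16.21: all other goods → 6.25% + 1.75% district = 8% → €1.30
Total tax = €5.95 + €0.24 + €4.41 + €9.31 + €3.47 + €0.20 + €1.20 + €1.30 = €26.08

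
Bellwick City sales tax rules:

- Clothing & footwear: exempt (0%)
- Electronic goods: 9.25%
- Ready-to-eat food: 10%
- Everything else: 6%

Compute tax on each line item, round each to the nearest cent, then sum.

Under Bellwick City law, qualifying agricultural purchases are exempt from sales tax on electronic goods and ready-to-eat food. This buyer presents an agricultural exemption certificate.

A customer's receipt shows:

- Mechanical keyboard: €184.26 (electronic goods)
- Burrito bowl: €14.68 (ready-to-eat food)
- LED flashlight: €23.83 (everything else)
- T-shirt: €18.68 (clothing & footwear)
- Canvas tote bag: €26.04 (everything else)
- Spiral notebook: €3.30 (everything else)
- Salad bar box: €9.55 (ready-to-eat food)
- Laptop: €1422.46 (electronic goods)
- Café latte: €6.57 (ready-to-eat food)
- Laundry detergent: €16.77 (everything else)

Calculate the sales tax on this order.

€4.20

Mechanical keyboard €184.26: electronic goods, buyer-exempt → 0% → €0.00
Burrito bowl €14.68: ready-to-eat food, buyer-exempt → 0% → €0.00
LED flashlight €23.83: everything else → 6% → €1.43
T-shirt €18.68: clothing & footwear → 0% → €0.00
Canvas tote bag €26.04: everything else → 6% → €1.56
Spiral notebook €3.30: everything else → 6% → €0.20
Salad bar box €9.55: ready-to-eat food, buyer-exempt → 0% → €0.00
Laptop €1422.46: electronic goods, buyer-exempt → 0% → €0.00
Café latte €6.57: ready-to-eat food, buyer-exempt → 0% → €0.00
Laundry detergent €16.77: everything else → 6% → €1.01
Total tax = €1.43 + €1.56 + €0.20 + €1.01 = €4.20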